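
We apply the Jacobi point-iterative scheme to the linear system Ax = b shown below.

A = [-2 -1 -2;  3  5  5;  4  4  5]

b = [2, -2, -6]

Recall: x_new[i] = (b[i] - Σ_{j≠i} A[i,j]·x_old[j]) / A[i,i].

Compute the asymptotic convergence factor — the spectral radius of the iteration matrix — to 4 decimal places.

Split A = D + L + U, D = diag(-2, 5, 5).
Jacobi T = -D⁻¹(L+U): T[1,0] = -(3)/(5) = -0.6000; T[1,1] = 0.
  T[0,:] = [+0.0000, -0.5000, -1.0000]
  T[1,:] = [-0.6000, +0.0000, -1.0000]
  T[2,:] = [-0.8000, -0.8000, +0.0000]
|λ(T)| sorted: 1.5687, 1.0174, 0.5514.
ρ(T) = max|λ| = 1.5687; 1.5687 > 1: divergent.

1.5687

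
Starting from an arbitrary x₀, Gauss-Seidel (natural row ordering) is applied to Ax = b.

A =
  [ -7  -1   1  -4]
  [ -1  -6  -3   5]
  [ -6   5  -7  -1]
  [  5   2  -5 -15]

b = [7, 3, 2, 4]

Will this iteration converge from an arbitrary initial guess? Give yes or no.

yes

Let D = diag(-7, -6, -7, -15); L, U the strict triangles.
T_GS = -(D+L)⁻¹U: row 0 first, T[0,3] = -(-4)/(-7) = -0.5714; later rows by forward substitution.
  T[0,:] = [+0.0000  -0.1429  +0.1429  -0.5714]
  T[1,:] = [+0.0000  +0.0238  -0.5238  +0.9286]
  T[2,:] = [+0.0000  +0.1395  -0.4966  +1.0102]
  T[3,:] = [+0.0000  -0.0909  +0.1433  -0.4034]
moduli |λ_i(T)| = 0.5208, 0.3359, 0.0194, 0.0000.
spectral radius ρ = 0.5208; 0.5208 < 1, so it converges for any x₀.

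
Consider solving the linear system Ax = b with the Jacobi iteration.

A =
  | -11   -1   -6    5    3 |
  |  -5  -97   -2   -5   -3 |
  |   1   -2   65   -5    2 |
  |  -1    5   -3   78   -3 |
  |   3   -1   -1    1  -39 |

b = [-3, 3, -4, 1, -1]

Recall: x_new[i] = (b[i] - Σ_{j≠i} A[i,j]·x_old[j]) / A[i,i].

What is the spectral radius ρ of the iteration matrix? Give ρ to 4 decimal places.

Write A = D+L+U with D = diag(-11, -97, 65, 78, -39).
Jacobi: T = -D⁻¹(L+U), T[0,1] = -(-1)/(-11) = -0.0909; T[0,0] = 0.
  T[0,:] = [+0.0000, -0.0909, -0.5455, +0.4545, +0.2727]
  T[1,:] = [-0.0515, +0.0000, -0.0206, -0.0515, -0.0309]
  T[2,:] = [-0.0154, +0.0308, +0.0000, +0.0769, -0.0308]
  T[3,:] = [+0.0128, -0.0641, +0.0385, +0.0000, +0.0385]
  T[4,:] = [+0.0769, -0.0256, -0.0256, +0.0256, +0.0000]
|eigenvalues of T|: 0.2490, 0.1602, 0.1602, 0.0702, 0.0379.
ρ(T) = max|λ| = 0.2490; 0.2490 < 1: convergent.

0.2490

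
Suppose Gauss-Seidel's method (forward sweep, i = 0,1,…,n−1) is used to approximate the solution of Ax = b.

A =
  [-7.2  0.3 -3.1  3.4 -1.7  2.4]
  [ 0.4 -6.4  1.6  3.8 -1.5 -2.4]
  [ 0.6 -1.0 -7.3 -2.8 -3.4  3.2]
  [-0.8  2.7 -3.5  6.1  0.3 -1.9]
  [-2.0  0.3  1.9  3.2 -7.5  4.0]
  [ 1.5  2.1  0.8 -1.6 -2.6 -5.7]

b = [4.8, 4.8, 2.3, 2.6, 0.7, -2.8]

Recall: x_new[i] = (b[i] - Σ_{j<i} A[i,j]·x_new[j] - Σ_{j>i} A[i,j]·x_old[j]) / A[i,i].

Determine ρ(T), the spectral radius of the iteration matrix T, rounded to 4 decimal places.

1.3823

Let D = diag(-7.2, -6.4, -7.3, 6.1, -7.5, -5.7); L, U the strict triangles.
Gauss-Seidel: T = -(D+L)⁻¹U, row 0 first, T[0,1] = -(0.3)/(-7.2) = +0.0417; later rows by forward substitution.
  T[0,:] = [+0.0000 +0.0417 -0.4306 +0.4722 -0.2361 +0.3333]
  T[1,:] = [+0.0000 +0.0026 +0.2231 +0.6233 -0.2491 -0.3542]
  T[2,:] = [+0.0000 +0.0031 -0.0659 -0.4301 -0.4510 +0.5143]
  T[3,:] = [+0.0000 +0.0061 -0.1931 -0.4607 -0.2287 +0.8070]
  T[4,:] = [+0.0000 -0.0076 +0.0247 -0.4065 -0.1588 +0.9049]
  T[5,:] = [+0.0000 +0.0141 +0.0026 +0.6083 -0.0806 -0.6099]
|roots of det(T-λI)|: 1.3823, 0.2992, 0.2992, 0.2019, 0.0011, 0.0000.
spectral radius ρ = 1.3823; 1.3823 > 1: divergent.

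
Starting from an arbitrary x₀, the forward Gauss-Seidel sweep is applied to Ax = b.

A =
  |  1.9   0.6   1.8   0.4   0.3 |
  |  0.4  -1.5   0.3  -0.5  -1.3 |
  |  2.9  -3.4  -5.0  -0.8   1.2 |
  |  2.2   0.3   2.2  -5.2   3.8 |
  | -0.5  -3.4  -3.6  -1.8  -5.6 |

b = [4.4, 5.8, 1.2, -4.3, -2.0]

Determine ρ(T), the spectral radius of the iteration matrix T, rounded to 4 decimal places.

Split A = D + L + U, D = diag(1.9, -1.5, -5, -5.2, -5.6).
Gauss-Seidel: T = -(D+L)⁻¹U, row 0 first, T[0,3] = -(0.4)/(1.9) = -0.2105; later rows by forward substitution.
  T[0,:] = [+0.0000, -0.3158, -0.9474, -0.2105, -0.1579]
  T[1,:] = [+0.0000, -0.0842, -0.0526, -0.3895, -0.9088]
  T[2,:] = [+0.0000, -0.1259, -0.5137, -0.0173, +0.7664]
  T[3,:] = [+0.0000, -0.1917, -0.6212, -0.1188, +0.9358]
  T[4,:] = [+0.0000, +0.2219, +0.6464, +0.3046, -0.2276]
moduli |λ_i(T)| = 1.2443, 0.3526, 0.0732, 0.0205, 0.0000.
ρ = 1.2443; 1.2443 > 1, so it fails to converge.

1.2443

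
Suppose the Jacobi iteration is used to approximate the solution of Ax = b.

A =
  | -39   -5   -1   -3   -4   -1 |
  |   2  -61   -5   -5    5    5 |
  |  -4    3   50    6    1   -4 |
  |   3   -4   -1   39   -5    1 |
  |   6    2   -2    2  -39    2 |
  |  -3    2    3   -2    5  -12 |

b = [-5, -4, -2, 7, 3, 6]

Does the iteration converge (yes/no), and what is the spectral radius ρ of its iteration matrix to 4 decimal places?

Write A = D+L+U with D = diag(-39, -61, 50, 39, -39, -12).
Jacobi T = -D⁻¹(L+U): T[2,0] = -(-4)/(50) = +0.0800; T[2,2] = 0.
  T[0,:] = [+0.0000 -0.1282 -0.0256 -0.0769 -0.1026 -0.0256]
  T[1,:] = [+0.0328 +0.0000 -0.0820 -0.0820 +0.0820 +0.0820]
  T[2,:] = [+0.0800 -0.0600 +0.0000 -0.1200 -0.0200 +0.0800]
  T[3,:] = [-0.0769 +0.1026 +0.0256 +0.0000 +0.1282 -0.0256]
  T[4,:] = [+0.1538 +0.0513 -0.0513 +0.0513 +0.0000 +0.0513]
  T[5,:] = [-0.2500 +0.1667 +0.2500 -0.1667 +0.4167 +0.0000]
|roots of det(T-λI)|: 0.2478, 0.1524, 0.1524, 0.0776, 0.0667, 0.0667.
ρ = 0.2478; 0.2478 < 1: convergent.

yes, ρ = 0.2478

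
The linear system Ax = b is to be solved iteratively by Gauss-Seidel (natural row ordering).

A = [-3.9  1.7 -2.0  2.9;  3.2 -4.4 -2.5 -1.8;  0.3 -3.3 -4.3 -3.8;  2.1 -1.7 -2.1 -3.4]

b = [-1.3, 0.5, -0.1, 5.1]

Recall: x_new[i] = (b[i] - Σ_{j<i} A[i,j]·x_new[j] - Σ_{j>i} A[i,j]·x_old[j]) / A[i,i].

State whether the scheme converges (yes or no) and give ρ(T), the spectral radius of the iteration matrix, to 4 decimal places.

Write A = D+L+U with D = diag(-3.9, -4.4, -4.3, -3.4).
T_GS = -(D+L)⁻¹U: row 0 first, T[0,1] = -(1.7)/(-3.9) = +0.4359; later rows by forward substitution.
  T[0,:] = [+0.0000, +0.4359, -0.5128, +0.7436]
  T[1,:] = [+0.0000, +0.3170, -0.9411, +0.1317]
  T[2,:] = [+0.0000, -0.2129, +0.6865, -0.9329]
  T[3,:] = [+0.0000, +0.2422, -0.2702, +0.9696]
eigenvalue magnitudes: 1.5803, 0.2925, 0.2925, 0.0000.
ρ(T) = max|λ| = 1.5803; 1.5803 > 1: divergent.

no, ρ = 1.5803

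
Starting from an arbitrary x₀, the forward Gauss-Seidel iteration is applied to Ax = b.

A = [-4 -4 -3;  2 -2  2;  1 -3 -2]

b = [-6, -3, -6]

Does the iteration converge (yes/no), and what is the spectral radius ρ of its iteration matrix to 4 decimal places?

no, ρ = 1.3904

Split A = D + L + U, D = diag(-4, -2, -2).
GS T = -(D+L)⁻¹U: row 0 first, T[0,1] = -(-4)/(-4) = -1.0000; later rows by forward substitution.
  T[0,:] = [+0.0000 -1.0000 -0.7500]
  T[1,:] = [+0.0000 -1.0000 +0.2500]
  T[2,:] = [+0.0000 +1.0000 -0.7500]
|eigenvalues of T|: 1.3904, 0.3596, 0.0000.
spectral radius ρ = 1.3904; 1.3904 > 1: divergent.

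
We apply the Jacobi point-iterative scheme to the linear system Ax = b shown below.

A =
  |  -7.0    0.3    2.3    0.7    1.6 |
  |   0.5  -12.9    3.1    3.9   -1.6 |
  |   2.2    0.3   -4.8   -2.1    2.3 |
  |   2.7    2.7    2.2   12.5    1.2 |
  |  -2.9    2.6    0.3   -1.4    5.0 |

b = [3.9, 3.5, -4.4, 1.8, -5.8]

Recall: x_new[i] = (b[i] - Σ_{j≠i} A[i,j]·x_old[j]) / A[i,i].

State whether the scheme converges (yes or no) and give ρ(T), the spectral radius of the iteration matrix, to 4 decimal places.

yes, ρ = 0.5167

Let D = diag(-7, -12.9, -4.8, 12.5, 5); L, U the strict triangles.
Jacobi: T = -D⁻¹(L+U), T[0,3] = -(0.7)/(-7) = +0.1000; T[0,0] = 0.
  T[0,:] = [+0.0000 +0.0429 +0.3286 +0.1000 +0.2286]
  T[1,:] = [+0.0388 +0.0000 +0.2403 +0.3023 -0.1240]
  T[2,:] = [+0.4583 +0.0625 +0.0000 -0.4375 +0.4792]
  T[3,:] = [-0.2160 -0.2160 -0.1760 +0.0000 -0.0960]
  T[4,:] = [+0.5800 -0.5200 -0.0600 +0.2800 +0.0000]
|roots of det(T-λI)|: 0.5167, 0.3932, 0.3932, 0.3127, 0.1000.
spectral radius ρ = 0.5167; 0.5167 < 1: convergent.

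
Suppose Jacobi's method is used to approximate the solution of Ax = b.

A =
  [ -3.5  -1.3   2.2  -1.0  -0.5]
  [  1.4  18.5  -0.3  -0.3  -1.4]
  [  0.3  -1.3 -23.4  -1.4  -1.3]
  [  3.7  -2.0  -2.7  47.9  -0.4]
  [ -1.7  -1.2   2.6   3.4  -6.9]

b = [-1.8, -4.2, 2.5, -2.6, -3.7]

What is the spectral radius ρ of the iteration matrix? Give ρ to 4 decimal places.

Split A = D + L + U, D = diag(-3.5, 18.5, -23.4, 47.9, -6.9).
Jacobi T = -D⁻¹(L+U): T[0,1] = -(-1.3)/(-3.5) = -0.3714; T[0,0] = 0.
  T[0,:] = [+0.0000 -0.3714 +0.6286 -0.2857 -0.1429]
  T[1,:] = [-0.0757 +0.0000 +0.0162 +0.0162 +0.0757]
  T[2,:] = [+0.0128 -0.0556 +0.0000 -0.0598 -0.0556]
  T[3,:] = [-0.0772 +0.0418 +0.0564 +0.0000 +0.0084]
  T[4,:] = [-0.2464 -0.1739 +0.3768 +0.4928 +0.0000]
moduli |λ_i(T)| = 0.3854, 0.1969, 0.1969, 0.1138, 0.1138.
ρ = 0.3854; 0.3854 < 1 ⇒ converges.

0.3854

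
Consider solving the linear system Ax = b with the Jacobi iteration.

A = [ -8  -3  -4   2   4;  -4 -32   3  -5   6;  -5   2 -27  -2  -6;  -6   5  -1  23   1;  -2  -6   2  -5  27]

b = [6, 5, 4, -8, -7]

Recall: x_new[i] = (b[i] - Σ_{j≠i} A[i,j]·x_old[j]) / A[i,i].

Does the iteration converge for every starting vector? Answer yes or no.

Write A = D+L+U with D = diag(-8, -32, -27, 23, 27).
T_J = -D⁻¹(L+U): T[1,4] = -(6)/(-32) = +0.1875; T[1,1] = 0.
  T[0,:] = [+0.0000 -0.3750 -0.5000 +0.2500 +0.5000]
  T[1,:] = [-0.1250 +0.0000 +0.0938 -0.1562 +0.1875]
  T[2,:] = [-0.1852 +0.0741 +0.0000 -0.0741 -0.2222]
  T[3,:] = [+0.2609 -0.2174 +0.0435 +0.0000 -0.0435]
  T[4,:] = [+0.0741 +0.2222 -0.0741 +0.1852 +0.0000]
|λ(T)| sorted: 0.6052, 0.3875, 0.3875, 0.1719, 0.0269.
ρ = 0.6052; 0.6052 < 1 ⇒ converges.

yes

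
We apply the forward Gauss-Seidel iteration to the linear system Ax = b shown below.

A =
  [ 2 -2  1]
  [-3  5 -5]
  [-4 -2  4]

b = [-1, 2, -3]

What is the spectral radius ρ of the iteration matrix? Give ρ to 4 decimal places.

A = D + L + U where D = diag(2, 5, 4).
Gauss-Seidel: T = -(D+L)⁻¹U, row 0 first, T[0,2] = -(1)/(2) = -0.5000; later rows by forward substitution.
  T[0,:] = [+0.0000, +1.0000, -0.5000]
  T[1,:] = [+0.0000, +0.6000, +0.7000]
  T[2,:] = [+0.0000, +1.3000, -0.1500]
eigenvalue magnitudes: 1.2500, 0.8000, 0.0000.
ρ = 1.2500; 1.2500 > 1 ⇒ diverges.

1.2500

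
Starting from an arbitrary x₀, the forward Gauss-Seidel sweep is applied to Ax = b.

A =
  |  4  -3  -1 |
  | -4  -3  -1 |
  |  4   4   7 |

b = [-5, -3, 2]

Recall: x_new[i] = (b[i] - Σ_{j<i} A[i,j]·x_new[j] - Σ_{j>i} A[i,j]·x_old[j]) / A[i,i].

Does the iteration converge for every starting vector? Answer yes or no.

Write A = D+L+U with D = diag(4, -3, 7).
GS T = -(D+L)⁻¹U: row 0 first, T[0,2] = -(-1)/(4) = +0.2500; later rows by forward substitution.
  T[0,:] = [+0.0000 +0.7500 +0.2500]
  T[1,:] = [+0.0000 -1.0000 -0.6667]
  T[2,:] = [+0.0000 +0.1429 +0.2381]
|eigenvalues of T|: 0.9176, 0.1557, 0.0000.
ρ(T) = max|λ| = 0.9176; 0.9176 < 1 ⇒ converges.

yes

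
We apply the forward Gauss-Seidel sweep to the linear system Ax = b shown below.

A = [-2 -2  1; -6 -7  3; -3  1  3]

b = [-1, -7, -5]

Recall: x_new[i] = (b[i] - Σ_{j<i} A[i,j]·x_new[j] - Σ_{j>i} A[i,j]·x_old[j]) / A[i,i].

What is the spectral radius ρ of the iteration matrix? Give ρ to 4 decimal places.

Let D = diag(-2, -7, 3); L, U the strict triangles.
Gauss-Seidel: T = -(D+L)⁻¹U, row 0 first, T[0,1] = -(-2)/(-2) = -1.0000; later rows by forward substitution.
  T[0,:] = [+0.0000 -1.0000 +0.5000]
  T[1,:] = [+0.0000 +0.8571 -0.0000]
  T[2,:] = [+0.0000 -1.2857 +0.5000]
|λ(T)| sorted: 0.8571, 0.5000, 0.0000.
spectral radius ρ = 0.8571; 0.8571 < 1: convergent.

0.8571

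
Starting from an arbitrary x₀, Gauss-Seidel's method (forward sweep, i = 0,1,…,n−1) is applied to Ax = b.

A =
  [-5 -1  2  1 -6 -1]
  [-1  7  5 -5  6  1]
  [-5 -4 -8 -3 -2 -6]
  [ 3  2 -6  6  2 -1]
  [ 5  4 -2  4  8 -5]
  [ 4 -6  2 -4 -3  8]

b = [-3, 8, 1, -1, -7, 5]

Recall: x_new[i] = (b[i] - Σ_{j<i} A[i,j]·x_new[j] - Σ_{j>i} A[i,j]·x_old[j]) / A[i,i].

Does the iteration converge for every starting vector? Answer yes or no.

no

A = D + L + U where D = diag(-5, 7, -8, 6, 8, 8).
GS T = -(D+L)⁻¹U: row 0 first, T[0,1] = -(-1)/(-5) = -0.2000; later rows by forward substitution.
  T[0,:] = [+0.0000 -0.2000 +0.4000 +0.2000 -1.2000 -0.2000]
  T[1,:] = [+0.0000 -0.0286 -0.6571 +0.7429 -1.0286 -0.1714]
  T[2,:] = [+0.0000 +0.1393 +0.0786 -0.8714 +1.0143 -0.5393]
  T[3,:] = [+0.0000 +0.2488 +0.0976 -1.2190 +1.6238 -0.2155]
  T[4,:] = [+0.0000 +0.0497 +0.0494 -0.1048 +0.7060 +0.8086]
  T[5,:] = [+0.0000 +0.1868 -0.6452 +0.0262 +0.6516 +0.3017]
|λ(T)| sorted: 1.4132, 1.1020, 0.4109, 0.2218, 0.0393, 0.0000.
ρ(T) = max|λ| = 1.4132; 1.4132 > 1: divergent.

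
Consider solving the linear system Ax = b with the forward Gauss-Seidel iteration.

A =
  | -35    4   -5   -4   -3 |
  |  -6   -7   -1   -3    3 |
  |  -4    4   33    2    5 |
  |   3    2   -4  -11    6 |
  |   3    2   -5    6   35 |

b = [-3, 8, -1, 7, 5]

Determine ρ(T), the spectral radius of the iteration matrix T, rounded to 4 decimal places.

0.2586

A = D + L + U where D = diag(-35, -7, 33, -11, 35).
T_GS = -(D+L)⁻¹U: row 0 first, T[0,2] = -(-5)/(-35) = -0.1429; later rows by forward substitution.
  T[0,:] = [+0.0000  +0.1143  -0.1429  -0.1143  -0.0857]
  T[1,:] = [+0.0000  -0.0980  -0.0204  -0.3306  +0.5020]
  T[2,:] = [+0.0000  +0.0257  -0.0148  -0.0344  -0.2228]
  T[3,:] = [+0.0000  +0.0040  -0.0373  -0.0788  +0.6944]
  T[4,:] = [+0.0000  -0.0012  +0.0177  +0.0373  -0.1722]
eigenvalue magnitudes: 0.2586, 0.1455, 0.0351, 0.0351, 0.0000.
ρ = 0.2586; 0.2586 < 1 ⇒ converges.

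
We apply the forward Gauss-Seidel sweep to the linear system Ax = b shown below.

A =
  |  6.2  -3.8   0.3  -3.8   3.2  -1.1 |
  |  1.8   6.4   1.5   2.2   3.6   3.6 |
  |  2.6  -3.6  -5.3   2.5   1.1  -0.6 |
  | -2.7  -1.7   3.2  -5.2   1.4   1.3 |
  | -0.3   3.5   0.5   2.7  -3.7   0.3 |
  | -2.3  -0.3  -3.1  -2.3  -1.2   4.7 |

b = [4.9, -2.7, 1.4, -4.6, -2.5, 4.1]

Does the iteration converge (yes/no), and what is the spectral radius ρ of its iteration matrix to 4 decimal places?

Split A = D + L + U, D = diag(6.2, 6.4, -5.3, -5.2, -3.7, 4.7).
T_GS = -(D+L)⁻¹U: row 0 first, T[0,2] = -(0.3)/(6.2) = -0.0484; later rows by forward substitution.
  T[0,:] = [+0.0000  +0.6129  -0.0484  +0.6129  -0.5161  +0.1774]
  T[1,:] = [+0.0000  -0.1724  -0.2208  -0.5161  -0.4173  -0.6124]
  T[2,:] = [+0.0000  +0.4178  +0.1262  +1.1229  +0.2378  +0.3898]
  T[3,:] = [+0.0000  -0.0048  +0.1750  +0.5415  +0.8200  +0.5980]
  T[4,:] = [+0.0000  -0.1598  -0.0602  +0.0090  +0.2776  -0.0236]
  T[5,:] = [+0.0000  +0.5213  +0.1157  +1.2750  +0.3498  +0.5914]
|eigenvalues of T|: 1.4273, 0.2397, 0.1605, 0.1605, 0.0821, 0.0000.
spectral radius ρ = 1.4273; 1.4273 > 1: divergent.

no, ρ = 1.4273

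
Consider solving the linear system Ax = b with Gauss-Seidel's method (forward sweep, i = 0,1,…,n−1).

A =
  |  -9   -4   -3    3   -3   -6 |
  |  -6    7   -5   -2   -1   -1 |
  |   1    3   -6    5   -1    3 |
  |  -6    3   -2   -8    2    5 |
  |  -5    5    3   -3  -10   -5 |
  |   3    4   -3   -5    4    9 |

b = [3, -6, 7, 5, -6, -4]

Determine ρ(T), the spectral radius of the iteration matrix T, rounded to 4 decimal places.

1.1636

Split A = D + L + U, D = diag(-9, 7, -6, -8, -10, 9).
T_GS = -(D+L)⁻¹U: row 0 first, T[0,2] = -(-3)/(-9) = -0.3333; later rows by forward substitution.
  T[0,:] = [+0.0000, -0.4444, -0.3333, +0.3333, -0.3333, -0.6667]
  T[1,:] = [+0.0000, -0.3810, +0.4286, +0.5714, -0.1429, -0.4286]
  T[2,:] = [+0.0000, -0.2646, +0.1587, +1.1746, -0.2937, +0.1746]
  T[3,:] = [+0.0000, +0.2566, +0.3710, -0.3294, +0.5198, +0.9206]
  T[4,:] = [+0.0000, -0.1246, +0.3173, +0.5702, -0.1488, -0.6048]
  T[5,:] = [+0.0000, +0.4272, +0.0387, -0.4100, +0.4317, +1.2511]
moduli |λ_i(T)| = 1.1636, 0.5895, 0.2895, 0.2895, 0.1918, 0.0000.
ρ(T) = max|λ| = 1.1636; 1.1636 > 1 ⇒ diverges.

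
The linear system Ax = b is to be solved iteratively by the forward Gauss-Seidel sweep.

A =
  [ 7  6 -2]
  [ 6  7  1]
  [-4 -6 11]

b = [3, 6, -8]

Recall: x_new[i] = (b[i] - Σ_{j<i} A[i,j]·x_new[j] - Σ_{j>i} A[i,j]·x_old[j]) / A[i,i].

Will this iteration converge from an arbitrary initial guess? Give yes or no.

Split A = D + L + U, D = diag(7, 7, 11).
Gauss-Seidel: T = -(D+L)⁻¹U, row 0 first, T[0,2] = -(-2)/(7) = +0.2857; later rows by forward substitution.
  T[0,:] = [+0.0000 -0.8571 +0.2857]
  T[1,:] = [+0.0000 +0.7347 -0.3878]
  T[2,:] = [+0.0000 +0.0891 -0.1076]
eigenvalue magnitudes: 0.6915, 0.0644, 0.0000.
spectral radius ρ = 0.6915; 0.6915 < 1 ⇒ converges.

yes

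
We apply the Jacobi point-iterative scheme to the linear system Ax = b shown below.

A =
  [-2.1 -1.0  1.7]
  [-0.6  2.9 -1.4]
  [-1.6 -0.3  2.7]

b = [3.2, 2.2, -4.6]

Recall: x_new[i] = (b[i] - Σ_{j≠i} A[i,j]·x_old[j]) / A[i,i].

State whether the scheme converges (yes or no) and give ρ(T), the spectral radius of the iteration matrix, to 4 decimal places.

A = D + L + U where D = diag(-2.1, 2.9, 2.7).
Jacobi T = -D⁻¹(L+U): T[2,0] = -(-1.6)/(2.7) = +0.5926; T[2,2] = 0.
  T[0,:] = [+0.0000, -0.4762, +0.8095]
  T[1,:] = [+0.2069, +0.0000, +0.4828]
  T[2,:] = [+0.5926, +0.1111, +0.0000]
moduli |λ_i(T)| = 0.7669, 0.3916, 0.3916.
ρ = 0.7669; 0.7669 < 1 ⇒ converges.

yes, ρ = 0.7669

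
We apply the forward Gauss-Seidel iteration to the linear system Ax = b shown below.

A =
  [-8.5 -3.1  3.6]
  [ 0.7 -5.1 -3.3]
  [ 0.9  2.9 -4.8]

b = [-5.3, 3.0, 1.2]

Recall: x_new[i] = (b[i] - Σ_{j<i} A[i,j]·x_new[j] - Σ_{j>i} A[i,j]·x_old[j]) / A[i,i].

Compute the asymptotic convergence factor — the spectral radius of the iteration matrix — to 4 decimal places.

Let D = diag(-8.5, -5.1, -4.8); L, U the strict triangles.
GS T = -(D+L)⁻¹U: row 0 first, T[0,2] = -(3.6)/(-8.5) = +0.4235; later rows by forward substitution.
  T[0,:] = [+0.0000  -0.3647  +0.4235]
  T[1,:] = [+0.0000  -0.0501  -0.5889]
  T[2,:] = [+0.0000  -0.0986  -0.2764]
moduli |λ_i(T)| = 0.4295, 0.1030, 0.0000.
ρ = 0.4295; 0.4295 < 1 ⇒ converges.

0.4295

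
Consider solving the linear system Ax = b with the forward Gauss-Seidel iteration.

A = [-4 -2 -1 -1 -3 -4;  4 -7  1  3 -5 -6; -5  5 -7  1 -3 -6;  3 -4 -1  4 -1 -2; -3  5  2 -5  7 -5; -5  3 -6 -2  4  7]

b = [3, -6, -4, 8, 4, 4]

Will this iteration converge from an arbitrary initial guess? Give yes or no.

no

Write A = D+L+U with D = diag(-4, -7, -7, 4, 7, 7).
Gauss-Seidel: T = -(D+L)⁻¹U, row 0 first, T[0,5] = -(-4)/(-4) = -1.0000; later rows by forward substitution.
  T[0,:] = [+0.0000  -0.5000  -0.2500  -0.2500  -0.7500  -1.0000]
  T[1,:] = [+0.0000  -0.2857  -0.0000  +0.2857  -1.1429  -1.4286]
  T[2,:] = [+0.0000  +0.1531  +0.1786  +0.5255  -0.7092  -1.1633]
  T[3,:] = [+0.0000  +0.1276  +0.2321  +0.6046  -0.5077  -0.4694]
  T[4,:] = [+0.0000  +0.0372  +0.0077  -0.0295  +0.3349  +1.3032]
  T[5,:] = [+0.0000  -0.0883  +0.0364  +0.3390  -0.9902  -1.9779]
moduli |λ_i(T)| = 1.1486, 0.6241, 0.5499, 0.1032, 0.0320, 0.0000.
spectral radius ρ = 1.1486; 1.1486 > 1, so it fails to converge.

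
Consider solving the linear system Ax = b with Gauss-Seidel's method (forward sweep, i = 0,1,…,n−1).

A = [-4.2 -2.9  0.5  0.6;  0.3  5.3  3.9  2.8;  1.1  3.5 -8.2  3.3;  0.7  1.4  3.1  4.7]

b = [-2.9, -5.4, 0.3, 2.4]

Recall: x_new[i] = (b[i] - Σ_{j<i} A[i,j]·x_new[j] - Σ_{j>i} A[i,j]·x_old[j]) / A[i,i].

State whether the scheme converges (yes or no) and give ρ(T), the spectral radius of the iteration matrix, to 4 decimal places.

yes, ρ = 0.5102

A = D + L + U where D = diag(-4.2, 5.3, -8.2, 4.7).
Gauss-Seidel: T = -(D+L)⁻¹U, row 0 first, T[0,3] = -(0.6)/(-4.2) = +0.1429; later rows by forward substitution.
  T[0,:] = [+0.0000, -0.6905, +0.1190, +0.1429]
  T[1,:] = [+0.0000, +0.0391, -0.7426, -0.5364]
  T[2,:] = [+0.0000, -0.0759, -0.3010, +0.1927]
  T[3,:] = [+0.0000, +0.1413, +0.4020, +0.0114]
|eigenvalues of T|: 0.5102, 0.2443, 0.2443, 0.0000.
ρ(T) = max|λ| = 0.5102; 0.5102 < 1, so it converges for any x₀.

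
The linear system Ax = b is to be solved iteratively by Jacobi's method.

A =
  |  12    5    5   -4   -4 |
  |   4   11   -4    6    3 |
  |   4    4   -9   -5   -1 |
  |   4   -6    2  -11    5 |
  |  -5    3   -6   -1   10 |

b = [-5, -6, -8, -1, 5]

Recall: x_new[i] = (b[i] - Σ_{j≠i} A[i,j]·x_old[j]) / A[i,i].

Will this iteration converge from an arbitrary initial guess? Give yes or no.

A = D + L + U where D = diag(12, 11, -9, -11, 10).
Jacobi: T = -D⁻¹(L+U), T[0,3] = -(-4)/(12) = +0.3333; T[0,0] = 0.
  T[0,:] = [+0.0000  -0.4167  -0.4167  +0.3333  +0.3333]
  T[1,:] = [-0.3636  +0.0000  +0.3636  -0.5455  -0.2727]
  T[2,:] = [+0.4444  +0.4444  +0.0000  -0.5556  -0.1111]
  T[3,:] = [+0.3636  -0.5455  +0.1818  +0.0000  +0.4545]
  T[4,:] = [+0.5000  -0.3000  +0.6000  +0.1000  +0.0000]
|roots of det(T-λI)|: 1.1464, 0.5048, 0.4660, 0.4660, 0.3720.
ρ = 1.1464; 1.1464 > 1 ⇒ diverges.

no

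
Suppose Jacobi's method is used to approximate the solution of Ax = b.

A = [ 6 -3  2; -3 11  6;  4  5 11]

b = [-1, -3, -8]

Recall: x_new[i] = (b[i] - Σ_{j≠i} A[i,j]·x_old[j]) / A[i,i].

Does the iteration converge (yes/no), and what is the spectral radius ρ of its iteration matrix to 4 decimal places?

Let D = diag(6, 11, 11); L, U the strict triangles.
T_J = -D⁻¹(L+U): T[2,1] = -(5)/(11) = -0.4545; T[2,2] = 0.
  T[0,:] = [+0.0000  +0.5000  -0.3333]
  T[1,:] = [+0.2727  +0.0000  -0.5455]
  T[2,:] = [-0.3636  -0.4545  +0.0000]
moduli |λ_i(T)| = 0.8224, 0.4133, 0.4133.
ρ(T) = max|λ| = 0.8224; 0.8224 < 1, so it converges for any x₀.

yes, ρ = 0.8224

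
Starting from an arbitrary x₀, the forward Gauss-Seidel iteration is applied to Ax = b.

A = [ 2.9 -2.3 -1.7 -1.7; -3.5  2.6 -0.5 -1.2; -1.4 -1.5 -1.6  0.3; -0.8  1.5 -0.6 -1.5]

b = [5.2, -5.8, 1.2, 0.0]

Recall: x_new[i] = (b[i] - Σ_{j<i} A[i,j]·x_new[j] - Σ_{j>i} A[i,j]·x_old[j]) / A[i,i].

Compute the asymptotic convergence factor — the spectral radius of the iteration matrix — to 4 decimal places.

Diagonal D = diag(2.9, 2.6, -1.6, -1.5); L, U strict lower/upper.
GS T = -(D+L)⁻¹U: row 0 first, T[0,1] = -(-2.3)/(2.9) = +0.7931; later rows by forward substitution.
  T[0,:] = [+0.0000  +0.7931  +0.5862  +0.5862]
  T[1,:] = [+0.0000  +1.0676  +0.9814  +1.2507]
  T[2,:] = [+0.0000  -1.6949  -1.4330  -1.4979]
  T[3,:] = [+0.0000  +1.3226  +1.2420  +1.5372]
|eigenvalues of T|: 1.3300, 0.2123, 0.0540, 0.0000.
ρ = 1.3300; 1.3300 > 1: divergent.

1.3300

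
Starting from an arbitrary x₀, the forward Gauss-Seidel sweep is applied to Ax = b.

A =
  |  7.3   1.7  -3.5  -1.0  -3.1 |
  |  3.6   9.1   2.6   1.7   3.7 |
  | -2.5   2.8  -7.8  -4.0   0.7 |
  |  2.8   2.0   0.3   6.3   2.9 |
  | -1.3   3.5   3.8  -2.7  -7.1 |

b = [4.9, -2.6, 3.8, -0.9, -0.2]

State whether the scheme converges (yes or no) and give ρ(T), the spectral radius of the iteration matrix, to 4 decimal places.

Diagonal D = diag(7.3, 9.1, -7.8, 6.3, -7.1); L, U strict lower/upper.
T_GS = -(D+L)⁻¹U: row 0 first, T[0,4] = -(-3.1)/(7.3) = +0.4247; later rows by forward substitution.
  T[0,:] = [+0.0000 -0.2329 +0.4795 +0.1370 +0.4247]
  T[1,:] = [+0.0000 +0.0921 -0.4754 -0.2410 -0.5746]
  T[2,:] = [+0.0000 +0.1077 -0.3243 -0.6432 -0.2526]
  T[3,:] = [+0.0000 +0.0691 -0.0467 +0.0463 -0.4546]
  T[4,:] = [+0.0000 +0.1194 -0.4779 -0.5057 -0.3233]
|roots of det(T-λI)|: 0.8270, 0.2447, 0.2447, 0.0581, 0.0000.
spectral radius ρ = 0.8270; 0.8270 < 1: convergent.

yes, ρ = 0.8270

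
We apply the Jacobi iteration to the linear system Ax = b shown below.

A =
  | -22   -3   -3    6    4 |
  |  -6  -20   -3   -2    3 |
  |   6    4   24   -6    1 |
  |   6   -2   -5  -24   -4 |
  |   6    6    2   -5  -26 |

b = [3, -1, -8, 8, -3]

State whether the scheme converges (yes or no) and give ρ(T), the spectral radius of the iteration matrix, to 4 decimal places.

yes, ρ = 0.5416

Diagonal D = diag(-22, -20, 24, -24, -26); L, U strict lower/upper.
Jacobi T = -D⁻¹(L+U): T[0,4] = -(4)/(-22) = +0.1818; T[0,0] = 0.
  T[0,:] = [+0.0000 -0.1364 -0.1364 +0.2727 +0.1818]
  T[1,:] = [-0.3000 +0.0000 -0.1500 -0.1000 +0.1500]
  T[2,:] = [-0.2500 -0.1667 +0.0000 +0.2500 -0.0417]
  T[3,:] = [+0.2500 -0.0833 -0.2083 +0.0000 -0.1667]
  T[4,:] = [+0.2308 +0.2308 +0.0769 -0.1923 +0.0000]
moduli |λ_i(T)| = 0.5416, 0.3267, 0.3267, 0.1264, 0.1264.
ρ(T) = max|λ| = 0.5416; 0.5416 < 1, so it converges for any x₀.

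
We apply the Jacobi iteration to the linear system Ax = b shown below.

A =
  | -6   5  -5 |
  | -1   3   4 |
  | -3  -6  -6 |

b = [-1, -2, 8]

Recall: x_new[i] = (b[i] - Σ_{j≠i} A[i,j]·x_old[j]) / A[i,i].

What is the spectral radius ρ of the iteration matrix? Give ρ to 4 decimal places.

Let D = diag(-6, 3, -6); L, U the strict triangles.
Jacobi T = -D⁻¹(L+U): T[2,1] = -(-6)/(-6) = -1.0000; T[2,2] = 0.
  T[0,:] = [+0.0000 +0.8333 -0.8333]
  T[1,:] = [+0.3333 +0.0000 -1.3333]
  T[2,:] = [-0.5000 -1.0000 +0.0000]
|roots of det(T-λI)|: 1.5968, 1.1383, 0.4585.
ρ(T) = max|λ| = 1.5968; 1.5968 > 1, so it fails to converge.

1.5968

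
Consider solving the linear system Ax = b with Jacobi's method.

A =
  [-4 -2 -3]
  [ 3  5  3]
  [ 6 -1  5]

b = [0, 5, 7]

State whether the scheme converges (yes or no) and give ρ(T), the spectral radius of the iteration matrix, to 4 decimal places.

no, ρ = 1.1469

A = D + L + U where D = diag(-4, 5, 5).
Jacobi: T = -D⁻¹(L+U), T[2,1] = -(-1)/(5) = +0.2000; T[2,2] = 0.
  T[0,:] = [+0.0000  -0.5000  -0.7500]
  T[1,:] = [-0.6000  +0.0000  -0.6000]
  T[2,:] = [-1.2000  +0.2000  +0.0000]
|λ(T)| sorted: 1.1469, 0.8791, 0.2678.
spectral radius ρ = 1.1469; 1.1469 > 1 ⇒ diverges.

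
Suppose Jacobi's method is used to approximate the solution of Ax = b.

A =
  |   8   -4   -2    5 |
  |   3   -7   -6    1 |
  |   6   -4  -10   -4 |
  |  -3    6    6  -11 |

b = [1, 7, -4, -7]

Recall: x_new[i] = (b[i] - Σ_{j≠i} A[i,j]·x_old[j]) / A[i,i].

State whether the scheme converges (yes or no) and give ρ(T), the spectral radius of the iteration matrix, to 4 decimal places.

Diagonal D = diag(8, -7, -10, -11); L, U strict lower/upper.
Jacobi T = -D⁻¹(L+U): T[1,3] = -(1)/(-7) = +0.1429; T[1,1] = 0.
  T[0,:] = [+0.0000  +0.5000  +0.2500  -0.6250]
  T[1,:] = [+0.4286  +0.0000  -0.8571  +0.1429]
  T[2,:] = [+0.6000  -0.4000  +0.0000  -0.4000]
  T[3,:] = [-0.2727  +0.5455  +0.5455  +0.0000]
|roots of det(T-λI)|: 1.1379, 0.6224, 0.4864, 0.4864.
spectral radius ρ = 1.1379; 1.1379 > 1 ⇒ diverges.

no, ρ = 1.1379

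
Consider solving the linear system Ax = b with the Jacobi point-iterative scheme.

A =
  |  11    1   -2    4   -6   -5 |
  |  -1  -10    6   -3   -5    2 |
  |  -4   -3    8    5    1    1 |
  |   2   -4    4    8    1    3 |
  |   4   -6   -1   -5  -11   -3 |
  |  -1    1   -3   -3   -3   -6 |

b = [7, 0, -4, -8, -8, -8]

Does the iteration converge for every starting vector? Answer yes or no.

no

Diagonal D = diag(11, -10, 8, 8, -11, -6); L, U strict lower/upper.
T_J = -D⁻¹(L+U): T[2,5] = -(1)/(8) = -0.1250; T[2,2] = 0.
  T[0,:] = [+0.0000 -0.0909 +0.1818 -0.3636 +0.5455 +0.4545]
  T[1,:] = [-0.1000 +0.0000 +0.6000 -0.3000 -0.5000 +0.2000]
  T[2,:] = [+0.5000 +0.3750 +0.0000 -0.6250 -0.1250 -0.1250]
  T[3,:] = [-0.2500 +0.5000 -0.5000 +0.0000 -0.1250 -0.3750]
  T[4,:] = [+0.3636 -0.5455 -0.0909 -0.4545 +0.0000 -0.2727]
  T[5,:] = [-0.1667 +0.1667 -0.5000 -0.5000 -0.5000 +0.0000]
eigenvalue magnitudes: 1.1534, 0.7827, 0.6770, 0.6770, 0.5241, 0.5241.
ρ(T) = max|λ| = 1.1534; 1.1534 > 1, so it fails to converge.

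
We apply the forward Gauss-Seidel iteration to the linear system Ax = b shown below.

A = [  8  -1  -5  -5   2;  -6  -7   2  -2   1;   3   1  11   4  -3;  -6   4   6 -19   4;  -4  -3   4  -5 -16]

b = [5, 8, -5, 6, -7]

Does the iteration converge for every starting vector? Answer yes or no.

A = D + L + U where D = diag(8, -7, 11, -19, -16).
T_GS = -(D+L)⁻¹U: row 0 first, T[0,4] = -(2)/(8) = -0.2500; later rows by forward substitution.
  T[0,:] = [+0.0000, +0.1250, +0.6250, +0.6250, -0.2500]
  T[1,:] = [+0.0000, -0.1071, -0.2500, -0.8214, +0.3571]
  T[2,:] = [+0.0000, -0.0244, -0.1477, -0.4594, +0.3084]
  T[3,:] = [+0.0000, -0.0697, -0.2967, -0.5154, +0.4621]
  T[4,:] = [+0.0000, +0.0045, -0.0536, +0.0440, -0.0717]
eigenvalue magnitudes: 0.8341, 0.1222, 0.0819, 0.0819, 0.0000.
ρ = 0.8341; 0.8341 < 1, so it converges for any x₀.

yes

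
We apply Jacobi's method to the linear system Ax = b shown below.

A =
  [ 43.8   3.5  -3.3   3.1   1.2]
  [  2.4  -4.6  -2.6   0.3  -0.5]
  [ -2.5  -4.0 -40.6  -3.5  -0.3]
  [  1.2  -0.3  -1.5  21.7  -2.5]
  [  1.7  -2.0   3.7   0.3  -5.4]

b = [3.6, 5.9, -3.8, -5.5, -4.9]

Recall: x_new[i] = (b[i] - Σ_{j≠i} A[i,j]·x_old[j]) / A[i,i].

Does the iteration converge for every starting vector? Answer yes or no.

Diagonal D = diag(43.8, -4.6, -40.6, 21.7, -5.4); L, U strict lower/upper.
Jacobi T = -D⁻¹(L+U): T[4,1] = -(-2)/(-5.4) = -0.3704; T[4,4] = 0.
  T[0,:] = [+0.0000, -0.0799, +0.0753, -0.0708, -0.0274]
  T[1,:] = [+0.5217, +0.0000, -0.5652, +0.0652, -0.1087]
  T[2,:] = [-0.0616, -0.0985, +0.0000, -0.0862, -0.0074]
  T[3,:] = [-0.0553, +0.0138, +0.0691, +0.0000, +0.1152]
  T[4,:] = [+0.3148, -0.3704, +0.6852, +0.0556, +0.0000]
moduli |λ_i(T)| = 0.2382, 0.1982, 0.1778, 0.1778, 0.1760.
spectral radius ρ = 0.2382; 0.2382 < 1 ⇒ converges.

yes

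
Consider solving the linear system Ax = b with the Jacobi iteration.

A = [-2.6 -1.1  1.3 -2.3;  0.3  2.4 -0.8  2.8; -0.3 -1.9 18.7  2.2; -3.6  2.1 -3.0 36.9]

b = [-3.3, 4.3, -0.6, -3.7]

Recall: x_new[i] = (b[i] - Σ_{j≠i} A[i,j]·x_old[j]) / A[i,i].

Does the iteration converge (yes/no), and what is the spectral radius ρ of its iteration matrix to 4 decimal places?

yes, ρ = 0.3478

Split A = D + L + U, D = diag(-2.6, 2.4, 18.7, 36.9).
T_J = -D⁻¹(L+U): T[0,2] = -(1.3)/(-2.6) = +0.5000; T[0,0] = 0.
  T[0,:] = [+0.0000  -0.4231  +0.5000  -0.8846]
  T[1,:] = [-0.1250  +0.0000  +0.3333  -1.1667]
  T[2,:] = [+0.0160  +0.1016  +0.0000  -0.1176]
  T[3,:] = [+0.0976  -0.0569  +0.0813  +0.0000]
|eigenvalues of T|: 0.3478, 0.2304, 0.2304, 0.0076.
ρ = 0.3478; 0.3478 < 1: convergent.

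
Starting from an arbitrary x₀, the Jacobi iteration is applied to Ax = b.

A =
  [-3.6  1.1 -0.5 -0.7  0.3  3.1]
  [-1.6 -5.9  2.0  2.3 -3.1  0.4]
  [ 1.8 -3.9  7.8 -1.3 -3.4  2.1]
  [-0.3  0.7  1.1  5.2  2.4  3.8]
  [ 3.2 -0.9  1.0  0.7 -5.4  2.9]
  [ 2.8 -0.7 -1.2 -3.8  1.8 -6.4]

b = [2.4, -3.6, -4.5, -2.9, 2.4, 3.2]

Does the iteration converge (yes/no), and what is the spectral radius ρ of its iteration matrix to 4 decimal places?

Diagonal D = diag(-3.6, -5.9, 7.8, 5.2, -5.4, -6.4); L, U strict lower/upper.
Jacobi: T = -D⁻¹(L+U), T[2,4] = -(-3.4)/(7.8) = +0.4359; T[2,2] = 0.
  T[0,:] = [+0.0000, +0.3056, -0.1389, -0.1944, +0.0833, +0.8611]
  T[1,:] = [-0.2712, +0.0000, +0.3390, +0.3898, -0.5254, +0.0678]
  T[2,:] = [-0.2308, +0.5000, +0.0000, +0.1667, +0.4359, -0.2692]
  T[3,:] = [+0.0577, -0.1346, -0.2115, +0.0000, -0.4615, -0.7308]
  T[4,:] = [+0.5926, -0.1667, +0.1852, +0.1296, +0.0000, +0.5370]
  T[5,:] = [+0.4375, -0.1094, -0.1875, -0.5938, +0.2812, +0.0000]
moduli |λ_i(T)| = 1.1685, 0.7962, 0.7962, 0.4124, 0.4124, 0.2935.
ρ(T) = max|λ| = 1.1685; 1.1685 > 1, so it fails to converge.

no, ρ = 1.1685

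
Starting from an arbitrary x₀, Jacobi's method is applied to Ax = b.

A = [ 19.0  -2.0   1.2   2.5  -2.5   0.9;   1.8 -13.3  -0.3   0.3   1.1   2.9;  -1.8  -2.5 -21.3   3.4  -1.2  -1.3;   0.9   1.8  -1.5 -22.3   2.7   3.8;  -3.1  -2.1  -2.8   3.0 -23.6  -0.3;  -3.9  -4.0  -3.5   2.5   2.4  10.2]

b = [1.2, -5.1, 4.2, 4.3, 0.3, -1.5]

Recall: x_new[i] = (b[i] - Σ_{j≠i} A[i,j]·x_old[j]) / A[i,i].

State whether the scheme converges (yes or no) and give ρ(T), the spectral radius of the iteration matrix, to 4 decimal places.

Let D = diag(19, -13.3, -21.3, -22.3, -23.6, 10.2); L, U the strict triangles.
Jacobi T = -D⁻¹(L+U): T[0,1] = -(-2)/(19) = +0.1053; T[0,0] = 0.
  T[0,:] = [+0.0000  +0.1053  -0.0632  -0.1316  +0.1316  -0.0474]
  T[1,:] = [+0.1353  +0.0000  -0.0226  +0.0226  +0.0827  +0.2180]
  T[2,:] = [-0.0845  -0.1174  +0.0000  +0.1596  -0.0563  -0.0610]
  T[3,:] = [+0.0404  +0.0807  -0.0673  +0.0000  +0.1211  +0.1704]
  T[4,:] = [-0.1314  -0.0890  -0.1186  +0.1271  +0.0000  -0.0127]
  T[5,:] = [+0.3824  +0.3922  +0.3431  -0.2451  -0.2353  +0.0000]
|eigenvalues of T|: 0.2141, 0.1645, 0.1645, 0.1263, 0.1263, 0.1047.
spectral radius ρ = 0.2141; 0.2141 < 1, so it converges for any x₀.

yes, ρ = 0.2141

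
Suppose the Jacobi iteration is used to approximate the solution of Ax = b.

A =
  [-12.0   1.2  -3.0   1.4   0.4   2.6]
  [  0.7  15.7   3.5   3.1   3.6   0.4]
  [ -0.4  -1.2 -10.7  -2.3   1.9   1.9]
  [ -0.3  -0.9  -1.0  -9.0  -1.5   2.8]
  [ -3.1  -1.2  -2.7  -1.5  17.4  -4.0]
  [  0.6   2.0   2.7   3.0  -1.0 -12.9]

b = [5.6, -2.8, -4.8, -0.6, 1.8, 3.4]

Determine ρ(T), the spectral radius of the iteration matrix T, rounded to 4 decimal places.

Write A = D+L+U with D = diag(-12, 15.7, -10.7, -9, 17.4, -12.9).
T_J = -D⁻¹(L+U): T[1,2] = -(3.5)/(15.7) = -0.2229; T[1,1] = 0.
  T[0,:] = [+0.0000  +0.1000  -0.2500  +0.1167  +0.0333  +0.2167]
  T[1,:] = [-0.0446  +0.0000  -0.2229  -0.1975  -0.2293  -0.0255]
  T[2,:] = [-0.0374  -0.1121  +0.0000  -0.2150  +0.1776  +0.1776]
  T[3,:] = [-0.0333  -0.1000  -0.1111  +0.0000  -0.1667  +0.3111]
  T[4,:] = [+0.1782  +0.0690  +0.1552  +0.0862  +0.0000  +0.2299]
  T[5,:] = [+0.0465  +0.1550  +0.2093  +0.2326  -0.0775  +0.0000]
|eigenvalues of T|: 0.5306, 0.3120, 0.3120, 0.2076, 0.1766, 0.1766.
ρ = 0.5306; 0.5306 < 1 ⇒ converges.

0.5306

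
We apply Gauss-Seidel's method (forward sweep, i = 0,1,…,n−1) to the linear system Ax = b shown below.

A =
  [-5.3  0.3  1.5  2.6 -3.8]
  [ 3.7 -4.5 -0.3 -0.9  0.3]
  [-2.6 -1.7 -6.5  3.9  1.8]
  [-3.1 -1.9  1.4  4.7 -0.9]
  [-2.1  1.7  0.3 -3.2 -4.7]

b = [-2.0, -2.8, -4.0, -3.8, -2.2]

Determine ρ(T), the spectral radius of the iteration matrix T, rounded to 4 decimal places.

0.9374

Diagonal D = diag(-5.3, -4.5, -6.5, 4.7, -4.7); L, U strict lower/upper.
Gauss-Seidel: T = -(D+L)⁻¹U, row 0 first, T[0,2] = -(1.5)/(-5.3) = +0.2830; later rows by forward substitution.
  T[0,:] = [+0.0000 +0.0566 +0.2830 +0.4906 -0.7170]
  T[1,:] = [+0.0000 +0.0465 +0.1660 +0.2034 -0.5229]
  T[2,:] = [+0.0000 -0.0348 -0.1566 +0.3506 +0.7005]
  T[3,:] = [+0.0000 +0.0665 +0.3005 +0.3013 -0.7014]
  T[4,:] = [+0.0000 -0.0560 -0.2810 -0.3284 +0.6535]
moduli |λ_i(T)| = 0.9374, 0.1370, 0.0388, 0.0388, 0.0000.
spectral radius ρ = 0.9374; 0.9374 < 1 ⇒ converges.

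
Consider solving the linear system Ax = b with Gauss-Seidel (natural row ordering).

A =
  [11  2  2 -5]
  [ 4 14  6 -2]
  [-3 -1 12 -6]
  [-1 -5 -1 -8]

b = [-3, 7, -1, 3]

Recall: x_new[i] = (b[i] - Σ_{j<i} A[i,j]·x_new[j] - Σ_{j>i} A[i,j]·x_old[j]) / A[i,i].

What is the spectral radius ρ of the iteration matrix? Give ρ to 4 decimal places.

0.5268

A = D + L + U where D = diag(11, 14, 12, -8).
Gauss-Seidel: T = -(D+L)⁻¹U, row 0 first, T[0,2] = -(2)/(11) = -0.1818; later rows by forward substitution.
  T[0,:] = [+0.0000  -0.1818  -0.1818  +0.4545]
  T[1,:] = [+0.0000  +0.0519  -0.3766  +0.0130]
  T[2,:] = [+0.0000  -0.0411  -0.0768  +0.6147]
  T[3,:] = [+0.0000  -0.0046  +0.2677  -0.1418]
eigenvalue magnitudes: 0.5268, 0.3323, 0.0278, 0.0000.
ρ = 0.5268; 0.5268 < 1: convergent.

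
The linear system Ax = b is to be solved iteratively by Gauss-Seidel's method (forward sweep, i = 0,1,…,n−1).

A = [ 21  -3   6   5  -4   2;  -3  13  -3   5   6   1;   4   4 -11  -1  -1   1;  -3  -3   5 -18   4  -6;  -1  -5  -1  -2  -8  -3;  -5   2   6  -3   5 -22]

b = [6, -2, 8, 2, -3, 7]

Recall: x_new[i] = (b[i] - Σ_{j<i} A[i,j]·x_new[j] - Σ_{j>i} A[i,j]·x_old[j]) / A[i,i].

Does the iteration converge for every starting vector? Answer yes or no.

yes

A = D + L + U where D = diag(21, 13, -11, -18, -8, -22).
Gauss-Seidel: T = -(D+L)⁻¹U, row 0 first, T[0,4] = -(-4)/(21) = +0.1905; later rows by forward substitution.
  T[0,:] = [+0.0000 +0.1429 -0.2857 -0.2381 +0.1905 -0.0952]
  T[1,:] = [+0.0000 +0.0330 +0.1648 -0.4396 -0.4176 -0.0989]
  T[2,:] = [+0.0000 +0.0639 -0.0440 -0.3373 -0.1735 +0.0203]
  T[3,:] = [+0.0000 -0.0115 +0.0079 +0.0192 +0.2119 -0.2953]
  T[4,:] = [+0.0000 -0.0436 -0.0638 +0.3418 +0.2059 -0.2300]
  T[5,:] = [+0.0000 -0.0204 +0.0524 -0.0028 -0.1107 +0.0062]
|eigenvalues of T|: 0.5537, 0.1715, 0.1715, 0.0949, 0.0367, 0.0000.
spectral radius ρ = 0.5537; 0.5537 < 1: convergent.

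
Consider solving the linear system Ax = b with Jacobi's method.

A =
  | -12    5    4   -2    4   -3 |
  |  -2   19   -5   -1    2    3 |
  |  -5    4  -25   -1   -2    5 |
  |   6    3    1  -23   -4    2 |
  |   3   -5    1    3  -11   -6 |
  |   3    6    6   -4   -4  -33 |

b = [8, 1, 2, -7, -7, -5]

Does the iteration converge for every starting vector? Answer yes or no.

yes

Let D = diag(-12, 19, -25, -23, -11, -33); L, U the strict triangles.
Jacobi T = -D⁻¹(L+U): T[3,5] = -(2)/(-23) = +0.0870; T[3,3] = 0.
  T[0,:] = [+0.0000, +0.4167, +0.3333, -0.1667, +0.3333, -0.2500]
  T[1,:] = [+0.1053, +0.0000, +0.2632, +0.0526, -0.1053, -0.1579]
  T[2,:] = [-0.2000, +0.1600, +0.0000, -0.0400, -0.0800, +0.2000]
  T[3,:] = [+0.2609, +0.1304, +0.0435, +0.0000, -0.1739, +0.0870]
  T[4,:] = [+0.2727, -0.4545, +0.0909, +0.2727, +0.0000, -0.5455]
  T[5,:] = [+0.0909, +0.1818, +0.1818, -0.1212, -0.1212, +0.0000]
|λ(T)| sorted: 0.5141, 0.4122, 0.3613, 0.3613, 0.1851, 0.0455.
ρ(T) = max|λ| = 0.5141; 0.5141 < 1 ⇒ converges.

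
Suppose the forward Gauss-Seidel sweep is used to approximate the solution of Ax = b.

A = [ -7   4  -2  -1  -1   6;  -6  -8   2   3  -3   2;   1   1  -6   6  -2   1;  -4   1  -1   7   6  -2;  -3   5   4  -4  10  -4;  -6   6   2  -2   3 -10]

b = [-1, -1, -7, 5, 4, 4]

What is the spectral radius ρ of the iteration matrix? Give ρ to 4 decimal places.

Split A = D + L + U, D = diag(-7, -8, -6, 7, 10, -10).
GS T = -(D+L)⁻¹U: row 0 first, T[0,4] = -(-1)/(-7) = -0.1429; later rows by forward substitution.
  T[0,:] = [+0.0000 +0.5714 -0.2857 -0.1429 -0.1429 +0.8571]
  T[1,:] = [+0.0000 -0.4286 +0.4643 +0.4821 -0.2679 -0.3929]
  T[2,:] = [+0.0000 +0.0238 +0.0298 +1.0565 -0.4018 +0.2440]
  T[3,:] = [+0.0000 +0.3912 -0.2253 +0.0004 -0.9579 +0.8665]
  T[4,:] = [+0.0000 +0.5327 -0.4199 -0.7064 -0.1314 +1.1026]
  T[5,:] = [+0.0000 -0.5137 +0.3751 +0.3743 -0.0032 -0.5437]
eigenvalue magnitudes: 1.3048, 0.8303, 0.8180, 0.1821, 0.1821, 0.0000.
spectral radius ρ = 1.3048; 1.3048 > 1 ⇒ diverges.

1.3048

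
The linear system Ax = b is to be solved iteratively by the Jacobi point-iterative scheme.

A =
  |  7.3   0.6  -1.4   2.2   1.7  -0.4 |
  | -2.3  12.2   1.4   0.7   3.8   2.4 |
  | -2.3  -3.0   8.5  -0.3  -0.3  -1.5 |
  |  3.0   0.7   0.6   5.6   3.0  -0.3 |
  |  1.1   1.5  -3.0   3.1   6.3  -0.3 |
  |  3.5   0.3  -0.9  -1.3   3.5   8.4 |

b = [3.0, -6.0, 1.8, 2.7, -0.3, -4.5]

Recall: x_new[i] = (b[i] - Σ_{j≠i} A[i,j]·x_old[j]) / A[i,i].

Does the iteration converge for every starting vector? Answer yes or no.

yes

Write A = D+L+U with D = diag(7.3, 12.2, 8.5, 5.6, 6.3, 8.4).
Jacobi: T = -D⁻¹(L+U), T[4,1] = -(1.5)/(6.3) = -0.2381; T[4,4] = 0.
  T[0,:] = [+0.0000  -0.0822  +0.1918  -0.3014  -0.2329  +0.0548]
  T[1,:] = [+0.1885  +0.0000  -0.1148  -0.0574  -0.3115  -0.1967]
  T[2,:] = [+0.2706  +0.3529  +0.0000  +0.0353  +0.0353  +0.1765]
  T[3,:] = [-0.5357  -0.1250  -0.1071  +0.0000  -0.5357  +0.0536]
  T[4,:] = [-0.1746  -0.2381  +0.4762  -0.4921  +0.0000  +0.0476]
  T[5,:] = [-0.4167  -0.0357  +0.1071  +0.1548  -0.4167  +0.0000]
moduli |λ_i(T)| = 0.8980, 0.4487, 0.3673, 0.3673, 0.2123, 0.1150.
ρ = 0.8980; 0.8980 < 1 ⇒ converges.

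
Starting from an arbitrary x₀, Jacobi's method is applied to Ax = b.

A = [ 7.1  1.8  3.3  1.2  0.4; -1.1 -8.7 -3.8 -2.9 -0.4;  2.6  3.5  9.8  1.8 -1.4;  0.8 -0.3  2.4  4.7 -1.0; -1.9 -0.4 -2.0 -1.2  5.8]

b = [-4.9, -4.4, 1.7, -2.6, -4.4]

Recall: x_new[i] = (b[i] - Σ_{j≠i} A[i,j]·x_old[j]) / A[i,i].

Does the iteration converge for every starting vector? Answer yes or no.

A = D + L + U where D = diag(7.1, -8.7, 9.8, 4.7, 5.8).
Jacobi: T = -D⁻¹(L+U), T[3,4] = -(-1)/(4.7) = +0.2128; T[3,3] = 0.
  T[0,:] = [+0.0000  -0.2535  -0.4648  -0.1690  -0.0563]
  T[1,:] = [-0.1264  +0.0000  -0.4368  -0.3333  -0.0460]
  T[2,:] = [-0.2653  -0.3571  +0.0000  -0.1837  +0.1429]
  T[3,:] = [-0.1702  +0.0638  -0.5106  +0.0000  +0.2128]
  T[4,:] = [+0.3276  +0.0690  +0.3448  +0.2069  +0.0000]
eigenvalue magnitudes: 0.8840, 0.3658, 0.3658, 0.1986, 0.1986.
ρ = 0.8840; 0.8840 < 1, so it converges for any x₀.

yes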